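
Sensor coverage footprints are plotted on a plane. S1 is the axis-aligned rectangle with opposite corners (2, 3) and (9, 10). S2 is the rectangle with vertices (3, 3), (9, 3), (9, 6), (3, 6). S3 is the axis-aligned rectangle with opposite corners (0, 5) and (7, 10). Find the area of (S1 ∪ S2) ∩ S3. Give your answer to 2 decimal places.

25.00

The region (S1 ∪ S2) ∩ S3 is the polygon with vertices (2,10), (7,10), (7,5), (2,5).
By the shoelace formula its area is 25.00.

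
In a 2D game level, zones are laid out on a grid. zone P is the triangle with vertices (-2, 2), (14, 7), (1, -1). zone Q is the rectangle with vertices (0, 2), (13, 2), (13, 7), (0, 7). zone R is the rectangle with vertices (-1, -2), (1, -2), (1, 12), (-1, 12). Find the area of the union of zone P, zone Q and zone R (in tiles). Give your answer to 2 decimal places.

By inclusion–exclusion:
Individual areas: |zone P| = 31.5, |zone Q| = 65, |zone R| = 28.
|zone P∩zone Q| = 18.9111.
|zone P∩zone R| = 5.25.
|zone Q∩zone R|: x∈[0,1], y∈[2,7] → 1·5 = 5.
|zone P∩zone Q∩zone R| = 0.7812.
|zone P ∪ zone Q ∪ zone R| = 124.5 − 29.1611 + 0.7812 = 96.12.

96.12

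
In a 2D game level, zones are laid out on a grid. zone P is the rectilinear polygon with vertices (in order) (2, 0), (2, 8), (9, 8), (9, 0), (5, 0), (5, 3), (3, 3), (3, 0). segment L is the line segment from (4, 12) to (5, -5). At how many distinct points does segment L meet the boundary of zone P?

2

The segment meets the boundary at (4.235,8), (4.529,3).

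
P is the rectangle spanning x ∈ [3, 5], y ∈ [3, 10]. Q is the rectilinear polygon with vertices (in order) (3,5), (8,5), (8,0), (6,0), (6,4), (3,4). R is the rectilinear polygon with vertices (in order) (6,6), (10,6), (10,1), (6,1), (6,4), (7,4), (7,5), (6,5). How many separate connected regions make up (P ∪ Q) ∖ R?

(P ∪ Q) ∖ R splits into 2 disjoint pieces (area 16, area 2).

2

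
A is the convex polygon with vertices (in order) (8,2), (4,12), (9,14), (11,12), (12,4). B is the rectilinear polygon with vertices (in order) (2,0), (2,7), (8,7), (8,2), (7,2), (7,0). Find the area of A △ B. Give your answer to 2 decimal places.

89.00

|A| = 59, |B| = 40, |A∩B| = 5.
|A △ B| = |A| + |B| − 2·|A∩B| = 59 + 40 − 10 = 89.00.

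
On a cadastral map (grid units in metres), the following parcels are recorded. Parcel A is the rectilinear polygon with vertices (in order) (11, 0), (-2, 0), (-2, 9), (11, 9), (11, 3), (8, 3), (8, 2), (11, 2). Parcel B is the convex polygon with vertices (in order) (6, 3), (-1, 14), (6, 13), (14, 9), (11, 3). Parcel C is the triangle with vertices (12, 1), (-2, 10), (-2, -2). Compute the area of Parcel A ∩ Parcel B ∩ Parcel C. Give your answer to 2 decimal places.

4.54

The intersection is the polygon with vertices (8,3), (6,3), (4,6.143), (8.889,3).
By the shoelace formula its area is 4.54.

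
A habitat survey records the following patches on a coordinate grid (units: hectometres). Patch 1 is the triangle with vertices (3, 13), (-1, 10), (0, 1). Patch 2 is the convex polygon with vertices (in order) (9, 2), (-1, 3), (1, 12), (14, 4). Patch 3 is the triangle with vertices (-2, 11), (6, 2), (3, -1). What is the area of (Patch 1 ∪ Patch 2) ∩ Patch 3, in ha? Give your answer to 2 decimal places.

The region (Patch 1 ∪ Patch 2) ∩ Patch 3 is the polygon with vertices (1.435,2.756), (-0.788,8.091), (-0.984,9.857), (5.707,2.329).
By the shoelace formula its area is 16.09.

16.09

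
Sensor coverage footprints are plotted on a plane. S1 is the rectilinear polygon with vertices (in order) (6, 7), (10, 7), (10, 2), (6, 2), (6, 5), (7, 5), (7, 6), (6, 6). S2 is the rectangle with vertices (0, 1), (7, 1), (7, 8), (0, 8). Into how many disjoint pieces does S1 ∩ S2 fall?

2

S1 ∩ S2 splits into 2 disjoint pieces (area 1, area 3).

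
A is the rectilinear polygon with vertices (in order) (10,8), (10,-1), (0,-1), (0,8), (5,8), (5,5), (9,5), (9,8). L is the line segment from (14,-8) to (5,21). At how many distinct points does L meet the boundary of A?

The segment meets the boundary at (10,4.889), (9.034,8).

2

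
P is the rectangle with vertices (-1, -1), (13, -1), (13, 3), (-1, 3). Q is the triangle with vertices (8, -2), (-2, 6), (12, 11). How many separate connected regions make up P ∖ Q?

2

P ∖ Q splits into 2 disjoint pieces (area 16.3077, area 21).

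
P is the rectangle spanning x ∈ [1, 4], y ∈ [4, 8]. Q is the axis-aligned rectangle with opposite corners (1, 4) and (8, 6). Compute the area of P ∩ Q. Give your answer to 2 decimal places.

|P∩Q|: x∈[1,4], y∈[4,6] → 3·2 = 6.

6.00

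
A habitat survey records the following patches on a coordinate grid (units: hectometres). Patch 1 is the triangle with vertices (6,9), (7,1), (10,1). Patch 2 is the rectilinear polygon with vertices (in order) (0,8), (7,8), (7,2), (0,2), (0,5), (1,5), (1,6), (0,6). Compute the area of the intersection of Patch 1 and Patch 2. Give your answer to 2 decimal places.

The intersection is the polygon with vertices (6.125,8), (6.5,8), (7,7), (7,2), (6.875,2).
By the shoelace formula its area is 2.75.

2.75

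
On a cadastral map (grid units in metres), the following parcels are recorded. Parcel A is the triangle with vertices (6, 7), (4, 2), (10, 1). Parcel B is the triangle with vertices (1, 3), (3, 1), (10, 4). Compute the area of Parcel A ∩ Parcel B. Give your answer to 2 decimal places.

4.61

The intersection is the polygon with vertices (4,2), (4.558,3.395), (8.138,3.793), (8.444,3.333), (4.96,1.84).
By the shoelace formula its area is 4.61.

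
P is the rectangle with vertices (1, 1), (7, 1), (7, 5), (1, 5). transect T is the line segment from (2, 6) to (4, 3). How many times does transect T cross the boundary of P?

1

The segment meets the boundary at (2.667,5).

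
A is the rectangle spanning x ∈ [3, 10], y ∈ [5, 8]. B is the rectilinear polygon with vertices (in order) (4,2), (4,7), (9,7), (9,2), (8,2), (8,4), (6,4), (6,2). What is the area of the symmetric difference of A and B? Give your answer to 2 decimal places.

22.00

|A| = 21, |B| = 21, |A∩B| = 10.
|A △ B| = |A| + |B| − 2·|A∩B| = 21 + 21 − 20 = 22.00.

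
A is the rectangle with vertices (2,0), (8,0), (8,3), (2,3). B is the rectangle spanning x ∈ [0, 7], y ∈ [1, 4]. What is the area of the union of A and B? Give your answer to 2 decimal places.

By inclusion–exclusion:
Individual areas: |A| = 18, |B| = 21.
|A∩B|: x∈[2,7], y∈[1,3] → 5·2 = 10.
|A ∪ B| = 39 − 10 = 29.00.

29.00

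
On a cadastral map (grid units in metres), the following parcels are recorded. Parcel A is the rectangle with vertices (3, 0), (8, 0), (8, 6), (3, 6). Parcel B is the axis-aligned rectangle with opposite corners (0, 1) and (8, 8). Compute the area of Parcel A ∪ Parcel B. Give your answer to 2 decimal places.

61.00

By inclusion–exclusion:
Individual areas: |Parcel A| = 30, |Parcel B| = 56.
|Parcel A∩Parcel B|: x∈[3,8], y∈[1,6] → 5·5 = 25.
|Parcel A ∪ Parcel B| = 86 − 25 = 61.00.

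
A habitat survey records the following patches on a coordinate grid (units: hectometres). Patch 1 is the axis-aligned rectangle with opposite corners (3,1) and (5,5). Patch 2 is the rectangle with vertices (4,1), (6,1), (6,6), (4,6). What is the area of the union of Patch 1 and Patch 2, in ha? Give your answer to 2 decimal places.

14.00

By inclusion–exclusion:
Individual areas: |Patch 1| = 8, |Patch 2| = 10.
|Patch 1∩Patch 2|: x∈[4,5], y∈[1,5] → 1·4 = 4.
|Patch 1 ∪ Patch 2| = 18 − 4 = 14.00.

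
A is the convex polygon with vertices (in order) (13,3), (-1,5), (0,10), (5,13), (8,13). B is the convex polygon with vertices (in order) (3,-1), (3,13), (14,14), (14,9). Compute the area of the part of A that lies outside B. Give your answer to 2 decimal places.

29.21

|A| = 88, |A∩B| = 58.7929.
|A ∖ B| = |A| − |A∩B| = 88 − 58.7929 = 29.21.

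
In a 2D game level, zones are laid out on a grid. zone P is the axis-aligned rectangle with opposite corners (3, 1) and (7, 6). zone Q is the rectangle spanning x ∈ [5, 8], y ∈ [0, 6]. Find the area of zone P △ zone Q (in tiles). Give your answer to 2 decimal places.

|zone P∩zone Q|: x∈[5,7], y∈[1,6] → 2·5 = 10.
|zone P △ zone Q| = |zone P| + |zone Q| − 2·|zone P∩zone Q| = 20 + 18 − 20 = 18.00.

18.00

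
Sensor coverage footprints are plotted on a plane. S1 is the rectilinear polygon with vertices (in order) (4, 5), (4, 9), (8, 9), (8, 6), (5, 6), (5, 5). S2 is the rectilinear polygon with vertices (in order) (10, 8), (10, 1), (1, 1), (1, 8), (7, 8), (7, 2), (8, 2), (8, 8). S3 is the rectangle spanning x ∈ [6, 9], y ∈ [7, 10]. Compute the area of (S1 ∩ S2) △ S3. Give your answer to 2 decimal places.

|S1 ∩ S2| = 7.
|(S1 ∩ S2) ∩ S3| = 1.
|(S1 ∩ S2) △ S3| = 7 + 9 − 2 = 14.00.

14.00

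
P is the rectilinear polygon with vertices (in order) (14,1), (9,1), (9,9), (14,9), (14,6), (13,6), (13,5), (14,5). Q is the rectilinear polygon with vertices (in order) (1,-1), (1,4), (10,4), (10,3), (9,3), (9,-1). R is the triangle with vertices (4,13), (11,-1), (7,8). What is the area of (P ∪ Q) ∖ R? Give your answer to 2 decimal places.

|P ∪ Q| = 79.
|(P ∪ Q) ∩ R| = 0.5833.
|(P ∪ Q) ∖ R| = 79 − 0.5833 = 78.42.

78.42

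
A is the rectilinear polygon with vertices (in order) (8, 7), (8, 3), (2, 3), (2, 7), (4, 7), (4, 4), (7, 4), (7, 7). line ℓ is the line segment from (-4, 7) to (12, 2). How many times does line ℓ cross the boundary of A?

4

The segment meets the boundary at (8,3.25), (5.6,4), (4,4.5), (2,5.125).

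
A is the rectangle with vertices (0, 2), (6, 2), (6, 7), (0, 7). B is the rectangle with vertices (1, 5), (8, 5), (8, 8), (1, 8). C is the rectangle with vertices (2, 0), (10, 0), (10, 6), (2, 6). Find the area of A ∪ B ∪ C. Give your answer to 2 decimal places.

71.00

By inclusion–exclusion:
Individual areas: |A| = 30, |B| = 21, |C| = 48.
|A∩B|: x∈[1,6], y∈[5,7] → 5·2 = 10.
|A∩C|: x∈[2,6], y∈[2,6] → 4·4 = 16.
|B∩C|: x∈[2,8], y∈[5,6] → 6·1 = 6.
|A∩B∩C| = 4.
|A ∪ B ∪ C| = 99 − 32 + 4 = 71.00.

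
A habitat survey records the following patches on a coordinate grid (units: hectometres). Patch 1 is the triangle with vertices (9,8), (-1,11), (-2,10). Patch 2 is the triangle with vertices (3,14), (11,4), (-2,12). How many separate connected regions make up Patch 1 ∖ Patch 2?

2

Patch 1 ∖ Patch 2 splits into 2 disjoint pieces (area 0.131, area 3.1861).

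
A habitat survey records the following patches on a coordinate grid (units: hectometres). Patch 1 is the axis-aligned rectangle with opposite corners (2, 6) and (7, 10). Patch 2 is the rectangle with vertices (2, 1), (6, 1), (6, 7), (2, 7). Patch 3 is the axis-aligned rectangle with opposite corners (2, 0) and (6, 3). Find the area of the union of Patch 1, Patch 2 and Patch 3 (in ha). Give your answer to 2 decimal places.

By inclusion–exclusion:
Individual areas: |Patch 1| = 20, |Patch 2| = 24, |Patch 3| = 12.
|Patch 1∩Patch 2|: x∈[2,6], y∈[6,7] → 4·1 = 4.
|Patch 1∩Patch 3| = 0 (no overlap).
|Patch 2∩Patch 3|: x∈[2,6], y∈[1,3] → 4·2 = 8.
|Patch 1∩Patch 2∩Patch 3| = 0.
|Patch 1 ∪ Patch 2 ∪ Patch 3| = 56 − 12 + 0 = 44.00.

44.00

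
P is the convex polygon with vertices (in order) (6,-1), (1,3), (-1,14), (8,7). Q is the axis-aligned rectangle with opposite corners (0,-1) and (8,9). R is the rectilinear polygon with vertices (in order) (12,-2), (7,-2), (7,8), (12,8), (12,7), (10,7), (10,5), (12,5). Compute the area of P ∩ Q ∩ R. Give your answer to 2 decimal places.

The intersection is the polygon with vertices (8,7), (7,3), (7,7.778).
By the shoelace formula its area is 2.39.

2.39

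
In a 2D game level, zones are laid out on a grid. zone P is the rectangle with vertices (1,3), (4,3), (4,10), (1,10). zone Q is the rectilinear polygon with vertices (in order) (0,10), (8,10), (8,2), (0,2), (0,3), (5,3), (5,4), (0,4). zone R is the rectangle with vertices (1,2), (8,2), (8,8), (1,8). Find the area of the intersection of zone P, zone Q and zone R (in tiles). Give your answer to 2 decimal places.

12.00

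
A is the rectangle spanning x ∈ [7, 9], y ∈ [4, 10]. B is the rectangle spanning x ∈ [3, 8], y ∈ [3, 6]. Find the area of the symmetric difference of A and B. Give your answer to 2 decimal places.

|A∩B|: x∈[7,8], y∈[4,6] → 1·2 = 2.
|A △ B| = |A| + |B| − 2·|A∩B| = 12 + 15 − 4 = 23.00.

23.00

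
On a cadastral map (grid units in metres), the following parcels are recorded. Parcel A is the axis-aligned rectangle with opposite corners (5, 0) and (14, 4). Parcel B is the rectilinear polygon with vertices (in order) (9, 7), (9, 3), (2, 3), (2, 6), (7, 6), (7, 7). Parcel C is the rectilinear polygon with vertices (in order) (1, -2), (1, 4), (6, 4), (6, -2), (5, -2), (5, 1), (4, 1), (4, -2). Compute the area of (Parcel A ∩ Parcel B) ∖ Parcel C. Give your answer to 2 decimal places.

3.00

|Parcel A ∩ Parcel B| = 4.
|(Parcel A ∩ Parcel B) ∩ Parcel C| = 1.
|(Parcel A ∩ Parcel B) ∖ Parcel C| = 4 − 1 = 3.00.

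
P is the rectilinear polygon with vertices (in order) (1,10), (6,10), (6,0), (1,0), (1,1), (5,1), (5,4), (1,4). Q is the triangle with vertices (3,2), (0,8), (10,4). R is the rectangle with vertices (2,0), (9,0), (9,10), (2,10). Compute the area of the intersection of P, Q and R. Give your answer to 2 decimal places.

The intersection is the polygon with vertices (5,2.571), (5,4), (2,4), (2,7.2), (6,5.6), (6,2.857).
By the shoelace formula its area is 10.89.

10.89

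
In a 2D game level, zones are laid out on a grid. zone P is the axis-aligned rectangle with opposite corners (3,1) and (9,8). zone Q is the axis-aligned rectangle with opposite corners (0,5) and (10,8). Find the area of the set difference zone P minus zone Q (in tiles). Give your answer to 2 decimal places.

24.00

|zone P∩zone Q|: x∈[3,9], y∈[5,8] → 6·3 = 18.
|zone P| = 42.
|zone P ∖ zone Q| = |zone P| − |zone P∩zone Q| = 42 − 18 = 24.00.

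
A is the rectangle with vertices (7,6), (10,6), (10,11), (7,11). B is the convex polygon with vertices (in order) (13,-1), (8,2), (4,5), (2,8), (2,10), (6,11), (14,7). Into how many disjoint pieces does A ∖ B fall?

A ∖ B is a single connected region.

1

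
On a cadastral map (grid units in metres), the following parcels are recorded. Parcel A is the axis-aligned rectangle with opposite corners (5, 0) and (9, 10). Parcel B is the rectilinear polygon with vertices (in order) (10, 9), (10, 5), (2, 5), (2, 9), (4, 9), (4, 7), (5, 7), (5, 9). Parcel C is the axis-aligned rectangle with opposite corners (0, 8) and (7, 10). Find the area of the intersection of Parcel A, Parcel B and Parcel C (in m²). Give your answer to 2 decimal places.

2.00

The intersection is the polygon with vertices (5,9), (7,9), (7,8), (5,8).
By the shoelace formula its area is 2.00.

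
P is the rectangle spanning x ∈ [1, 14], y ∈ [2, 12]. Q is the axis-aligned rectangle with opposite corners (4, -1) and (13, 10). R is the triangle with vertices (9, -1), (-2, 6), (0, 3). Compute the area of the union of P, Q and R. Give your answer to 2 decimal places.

By inclusion–exclusion:
Individual areas: |P| = 130, |Q| = 99, |R| = 9.5.
|P∩Q|: x∈[4,13], y∈[2,10] → 9·8 = 72.
|P∩R| = 3.0878.
|Q∩R| = 2.399.
|P∩Q∩R| = 0.026.
|P ∪ Q ∪ R| = 238.5 − 77.4868 + 0.026 = 161.04.

161.04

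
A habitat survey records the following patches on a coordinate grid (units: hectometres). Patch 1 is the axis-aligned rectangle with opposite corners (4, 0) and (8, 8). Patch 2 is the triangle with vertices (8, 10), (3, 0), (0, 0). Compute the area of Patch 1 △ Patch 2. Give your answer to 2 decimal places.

36.20

|Patch 1| = 32, |Patch 2| = 15, |Patch 1∩Patch 2| = 5.4.
|Patch 1 △ Patch 2| = |Patch 1| + |Patch 2| − 2·|Patch 1∩Patch 2| = 32 + 15 − 10.8 = 36.20.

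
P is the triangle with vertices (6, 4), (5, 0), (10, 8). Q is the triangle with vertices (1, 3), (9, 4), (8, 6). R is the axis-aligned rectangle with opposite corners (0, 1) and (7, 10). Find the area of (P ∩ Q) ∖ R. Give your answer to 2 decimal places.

1.60

|P ∩ Q| = 2.4281.
|(P ∩ Q) ∩ R| = 0.8306.
|(P ∩ Q) ∖ R| = 2.4281 − 0.8306 = 1.60.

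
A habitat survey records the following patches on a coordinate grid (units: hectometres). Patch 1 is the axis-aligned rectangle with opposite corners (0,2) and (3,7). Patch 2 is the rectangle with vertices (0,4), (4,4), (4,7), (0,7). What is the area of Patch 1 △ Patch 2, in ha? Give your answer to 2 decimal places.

9.00

|Patch 1∩Patch 2|: x∈[0,3], y∈[4,7] → 3·3 = 9.
|Patch 1 △ Patch 2| = |Patch 1| + |Patch 2| − 2·|Patch 1∩Patch 2| = 15 + 12 − 18 = 9.00.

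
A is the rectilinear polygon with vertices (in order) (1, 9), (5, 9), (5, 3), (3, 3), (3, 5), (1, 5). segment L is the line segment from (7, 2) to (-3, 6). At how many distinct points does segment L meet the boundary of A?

2

The segment meets the boundary at (3,3.6), (4.5,3).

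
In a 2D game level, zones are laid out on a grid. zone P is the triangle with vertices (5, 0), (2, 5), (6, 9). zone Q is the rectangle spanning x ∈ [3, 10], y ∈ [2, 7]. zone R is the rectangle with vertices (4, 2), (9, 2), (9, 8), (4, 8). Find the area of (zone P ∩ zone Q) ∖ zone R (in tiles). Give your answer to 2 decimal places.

3.97

|zone P ∩ zone Q| = 11.4667.
|(zone P ∩ zone Q) ∩ zone R| = 7.5.
|(zone P ∩ zone Q) ∖ zone R| = 11.4667 − 7.5 = 3.97.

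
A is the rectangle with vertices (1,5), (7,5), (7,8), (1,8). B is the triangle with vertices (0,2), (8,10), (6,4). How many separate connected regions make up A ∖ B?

A ∖ B splits into 2 disjoint pieces (area 0.6667, area 10.5).

2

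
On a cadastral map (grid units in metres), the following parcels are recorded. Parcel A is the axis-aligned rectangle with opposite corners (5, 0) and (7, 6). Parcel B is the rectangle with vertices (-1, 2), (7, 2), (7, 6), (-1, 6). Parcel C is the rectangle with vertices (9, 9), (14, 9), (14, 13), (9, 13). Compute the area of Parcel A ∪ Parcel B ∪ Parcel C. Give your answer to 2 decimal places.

By inclusion–exclusion:
Individual areas: |Parcel A| = 12, |Parcel B| = 32, |Parcel C| = 20.
|Parcel A∩Parcel B|: x∈[5,7], y∈[2,6] → 2·4 = 8.
|Parcel A∩Parcel C| = 0 (no overlap).
|Parcel B∩Parcel C| = 0 (no overlap).
|Parcel A∩Parcel B∩Parcel C| = 0.
|Parcel A ∪ Parcel B ∪ Parcel C| = 64 − 8 + 0 = 56.00.

56.00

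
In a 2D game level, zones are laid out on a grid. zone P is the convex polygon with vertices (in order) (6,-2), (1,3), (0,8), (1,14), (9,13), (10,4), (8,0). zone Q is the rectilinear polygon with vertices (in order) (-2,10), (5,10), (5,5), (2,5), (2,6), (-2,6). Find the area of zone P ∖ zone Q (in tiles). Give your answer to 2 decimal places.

|zone P| = 117.5, |zone P∩zone Q| = 22.2667.
|zone P ∖ zone Q| = |zone P| − |zone P∩zone Q| = 117.5 − 22.2667 = 95.23.

95.23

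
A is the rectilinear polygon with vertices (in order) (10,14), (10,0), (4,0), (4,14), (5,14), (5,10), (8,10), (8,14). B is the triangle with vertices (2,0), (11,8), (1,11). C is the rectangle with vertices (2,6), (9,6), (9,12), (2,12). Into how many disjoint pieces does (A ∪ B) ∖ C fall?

2

(A ∪ B) ∖ C splits into 2 disjoint pieces (area 62.1667, area 2).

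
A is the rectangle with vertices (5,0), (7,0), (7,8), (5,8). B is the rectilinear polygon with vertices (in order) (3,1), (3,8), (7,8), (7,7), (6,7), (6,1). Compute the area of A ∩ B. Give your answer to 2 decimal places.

8.00

The intersection is the polygon with vertices (7,7), (6,7), (6,1), (5,1), (5,8), (7,8).
By the shoelace formula its area is 8.00.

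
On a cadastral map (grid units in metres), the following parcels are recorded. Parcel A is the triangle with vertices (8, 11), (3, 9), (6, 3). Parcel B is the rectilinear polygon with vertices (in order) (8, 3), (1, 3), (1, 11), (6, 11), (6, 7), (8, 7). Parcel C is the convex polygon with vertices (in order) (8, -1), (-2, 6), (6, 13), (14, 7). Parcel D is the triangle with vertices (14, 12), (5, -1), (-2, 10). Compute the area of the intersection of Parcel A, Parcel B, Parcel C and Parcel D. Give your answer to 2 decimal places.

The intersection is the polygon with vertices (6,7), (7,7), (6,3), (3,9), (6,10.2).
By the shoelace formula its area is 12.80.

12.80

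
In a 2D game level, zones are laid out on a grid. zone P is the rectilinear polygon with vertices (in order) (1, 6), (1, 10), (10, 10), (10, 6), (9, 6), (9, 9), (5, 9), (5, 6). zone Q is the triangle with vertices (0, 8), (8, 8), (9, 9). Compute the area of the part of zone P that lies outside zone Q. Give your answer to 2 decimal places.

22.67

|zone P| = 24, |zone P∩zone Q| = 1.3333.
|zone P ∖ zone Q| = |zone P| − |zone P∩zone Q| = 24 − 1.3333 = 22.67.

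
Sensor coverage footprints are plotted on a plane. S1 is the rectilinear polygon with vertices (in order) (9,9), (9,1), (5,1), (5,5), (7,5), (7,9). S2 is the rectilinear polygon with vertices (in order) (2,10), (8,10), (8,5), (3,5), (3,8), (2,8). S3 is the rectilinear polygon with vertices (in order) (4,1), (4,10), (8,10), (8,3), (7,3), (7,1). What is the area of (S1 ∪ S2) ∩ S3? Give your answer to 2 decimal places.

30.00

|S1 ∪ S2| = 47.
|(S1 ∪ S2) ∩ S3| = 30.00.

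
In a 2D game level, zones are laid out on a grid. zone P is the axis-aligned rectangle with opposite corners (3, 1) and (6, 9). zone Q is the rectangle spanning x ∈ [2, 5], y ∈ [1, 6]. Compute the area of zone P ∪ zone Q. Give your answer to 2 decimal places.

By inclusion–exclusion:
Individual areas: |zone P| = 24, |zone Q| = 15.
|zone P∩zone Q|: x∈[3,5], y∈[1,6] → 2·5 = 10.
|zone P ∪ zone Q| = 39 − 10 = 29.00.

29.00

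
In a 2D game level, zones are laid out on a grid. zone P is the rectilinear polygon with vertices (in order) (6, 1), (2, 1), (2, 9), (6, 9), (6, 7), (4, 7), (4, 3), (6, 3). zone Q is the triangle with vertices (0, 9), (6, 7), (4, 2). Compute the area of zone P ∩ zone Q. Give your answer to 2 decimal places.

The intersection is the polygon with vertices (2,8.333), (6,7), (4,7), (4,3), (4.4,3), (4,2), (2,5.5).
By the shoelace formula its area is 9.37.

9.37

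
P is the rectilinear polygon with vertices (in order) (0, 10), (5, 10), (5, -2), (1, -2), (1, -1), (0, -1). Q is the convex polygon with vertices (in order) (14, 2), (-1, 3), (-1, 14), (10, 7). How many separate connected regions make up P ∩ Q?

1

P ∩ Q is a single connected region.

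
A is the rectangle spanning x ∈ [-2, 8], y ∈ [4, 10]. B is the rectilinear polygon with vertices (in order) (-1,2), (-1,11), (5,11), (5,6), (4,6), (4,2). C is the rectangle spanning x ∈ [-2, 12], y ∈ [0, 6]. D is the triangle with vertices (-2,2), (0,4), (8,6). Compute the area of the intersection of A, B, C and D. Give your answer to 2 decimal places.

The intersection is the polygon with vertices (0,4), (4,5), (4,4.4), (3,4).
By the shoelace formula its area is 1.80.

1.80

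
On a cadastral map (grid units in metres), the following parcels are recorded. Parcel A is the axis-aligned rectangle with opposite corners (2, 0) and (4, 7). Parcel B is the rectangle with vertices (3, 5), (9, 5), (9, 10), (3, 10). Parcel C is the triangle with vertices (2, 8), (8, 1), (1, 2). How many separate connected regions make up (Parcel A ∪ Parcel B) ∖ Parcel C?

2

(Parcel A ∪ Parcel B) ∖ Parcel C splits into 2 disjoint pieces (area 3.4286, area 28.5714).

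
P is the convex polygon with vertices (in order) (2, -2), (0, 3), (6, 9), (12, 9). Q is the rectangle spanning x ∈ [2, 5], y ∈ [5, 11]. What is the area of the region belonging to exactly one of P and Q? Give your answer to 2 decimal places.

63.00

|P| = 54, |Q| = 18, |P∩Q| = 4.5.
|P △ Q| = |P| + |Q| − 2·|P∩Q| = 54 + 18 − 9 = 63.00.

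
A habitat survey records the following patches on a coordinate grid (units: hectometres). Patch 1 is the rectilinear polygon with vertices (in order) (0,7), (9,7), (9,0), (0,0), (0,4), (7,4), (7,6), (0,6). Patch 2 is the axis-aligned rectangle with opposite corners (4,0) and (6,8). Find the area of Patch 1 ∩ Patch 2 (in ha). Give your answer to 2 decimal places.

10.00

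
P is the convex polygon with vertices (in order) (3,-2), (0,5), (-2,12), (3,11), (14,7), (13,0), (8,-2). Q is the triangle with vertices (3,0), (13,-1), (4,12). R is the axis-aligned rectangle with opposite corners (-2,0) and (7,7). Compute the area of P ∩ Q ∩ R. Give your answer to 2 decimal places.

The intersection is the polygon with vertices (3.583,7), (7,7), (7,0), (3,0).
By the shoelace formula its area is 25.96.

25.96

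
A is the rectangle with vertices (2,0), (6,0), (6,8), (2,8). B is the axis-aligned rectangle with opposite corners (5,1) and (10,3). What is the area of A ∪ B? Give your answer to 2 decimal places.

By inclusion–exclusion:
Individual areas: |A| = 32, |B| = 10.
|A∩B|: x∈[5,6], y∈[1,3] → 1·2 = 2.
|A ∪ B| = 42 − 2 = 40.00.

40.00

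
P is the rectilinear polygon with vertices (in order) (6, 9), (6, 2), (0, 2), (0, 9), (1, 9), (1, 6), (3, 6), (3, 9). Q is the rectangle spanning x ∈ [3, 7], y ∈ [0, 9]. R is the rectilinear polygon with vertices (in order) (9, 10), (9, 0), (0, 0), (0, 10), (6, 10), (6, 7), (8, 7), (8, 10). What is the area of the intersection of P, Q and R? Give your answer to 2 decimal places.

21.00

The intersection is the polygon with vertices (3,2), (3,6), (3,9), (6,9), (6,7), (6,2).
By the shoelace formula its area is 21.00.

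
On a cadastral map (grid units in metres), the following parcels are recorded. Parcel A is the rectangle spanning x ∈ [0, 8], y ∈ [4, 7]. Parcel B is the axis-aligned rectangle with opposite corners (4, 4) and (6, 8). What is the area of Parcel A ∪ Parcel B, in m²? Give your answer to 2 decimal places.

By inclusion–exclusion:
Individual areas: |Parcel A| = 24, |Parcel B| = 8.
|Parcel A∩Parcel B|: x∈[4,6], y∈[4,7] → 2·3 = 6.
|Parcel A ∪ Parcel B| = 32 − 6 = 26.00.

26.00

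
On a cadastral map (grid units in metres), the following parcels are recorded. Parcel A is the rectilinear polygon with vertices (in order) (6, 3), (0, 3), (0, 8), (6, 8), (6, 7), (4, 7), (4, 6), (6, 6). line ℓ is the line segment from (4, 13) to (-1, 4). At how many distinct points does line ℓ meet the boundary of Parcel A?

The segment meets the boundary at (0,5.8), (1.222,8).

2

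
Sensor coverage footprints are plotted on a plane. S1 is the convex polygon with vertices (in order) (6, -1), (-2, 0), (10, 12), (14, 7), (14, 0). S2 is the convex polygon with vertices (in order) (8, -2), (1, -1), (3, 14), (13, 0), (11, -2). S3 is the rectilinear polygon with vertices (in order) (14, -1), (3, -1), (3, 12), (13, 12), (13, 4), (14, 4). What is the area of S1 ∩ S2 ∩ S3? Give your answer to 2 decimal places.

The intersection is the polygon with vertices (6.75,8.75), (13,0), (12.857,-0.143), (6,-1), (3,-0.625), (3,5).
By the shoelace formula its area is 59.49.

59.49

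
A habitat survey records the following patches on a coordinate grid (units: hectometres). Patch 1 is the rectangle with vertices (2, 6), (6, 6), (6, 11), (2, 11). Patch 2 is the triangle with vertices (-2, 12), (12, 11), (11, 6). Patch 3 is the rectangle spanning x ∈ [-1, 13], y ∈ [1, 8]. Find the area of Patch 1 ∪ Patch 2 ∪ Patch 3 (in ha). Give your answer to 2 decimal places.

133.69

By inclusion–exclusion:
Individual areas: |Patch 1| = 20, |Patch 2| = 35.5, |Patch 3| = 98.
|Patch 1∩Patch 2| = 7.0769.
|Patch 1∩Patch 3|: x∈[2,6], y∈[6,8] → 4·2 = 8.
|Patch 2∩Patch 3| = 4.7333.
|Patch 1∩Patch 2∩Patch 3| = 0.
|Patch 1 ∪ Patch 2 ∪ Patch 3| = 153.5 − 19.8103 + 0 = 133.69.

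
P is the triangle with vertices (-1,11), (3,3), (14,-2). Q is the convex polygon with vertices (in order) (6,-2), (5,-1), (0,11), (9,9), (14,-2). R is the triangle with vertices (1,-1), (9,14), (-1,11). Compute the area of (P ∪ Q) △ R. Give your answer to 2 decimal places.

111.65

|P ∪ Q| = 104.6862.
|(P ∪ Q) ∩ R| = 28.0186.
|(P ∪ Q) △ R| = 104.6862 + 63 − 56.0372 = 111.65.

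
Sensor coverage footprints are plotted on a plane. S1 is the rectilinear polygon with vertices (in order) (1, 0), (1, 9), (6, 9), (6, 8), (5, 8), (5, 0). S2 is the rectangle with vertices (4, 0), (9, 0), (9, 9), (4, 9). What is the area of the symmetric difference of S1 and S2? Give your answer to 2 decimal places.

62.00

|S1| = 37, |S2| = 45, |S1∩S2| = 10.
|S1 △ S2| = |S1| + |S2| − 2·|S1∩S2| = 37 + 45 − 20 = 62.00.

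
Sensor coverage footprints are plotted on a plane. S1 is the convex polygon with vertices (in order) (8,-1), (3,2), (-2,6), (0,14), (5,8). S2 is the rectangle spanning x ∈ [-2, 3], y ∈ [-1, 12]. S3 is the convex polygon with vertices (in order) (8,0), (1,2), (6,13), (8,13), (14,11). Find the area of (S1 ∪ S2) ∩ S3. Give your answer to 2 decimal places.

The region (S1 ∪ S2) ∩ S3 is the polygon with vertices (3,1.429), (1,2), (4.176,8.988), (5,8), (7.632,0.105), (4.818,0.909), (3,2).
By the shoelace formula its area is 27.61.

27.61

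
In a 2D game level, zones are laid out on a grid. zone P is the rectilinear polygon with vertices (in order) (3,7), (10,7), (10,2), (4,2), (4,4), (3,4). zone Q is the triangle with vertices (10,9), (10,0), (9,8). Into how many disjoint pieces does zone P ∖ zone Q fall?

zone P ∖ zone Q is a single connected region.

1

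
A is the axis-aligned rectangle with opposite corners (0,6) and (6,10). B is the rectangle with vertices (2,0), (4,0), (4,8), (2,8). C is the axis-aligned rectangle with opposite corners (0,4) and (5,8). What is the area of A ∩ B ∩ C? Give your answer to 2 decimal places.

The intersection is the polygon with vertices (2,8), (4,8), (4,6), (2,6).
By the shoelace formula its area is 4.00.

4.00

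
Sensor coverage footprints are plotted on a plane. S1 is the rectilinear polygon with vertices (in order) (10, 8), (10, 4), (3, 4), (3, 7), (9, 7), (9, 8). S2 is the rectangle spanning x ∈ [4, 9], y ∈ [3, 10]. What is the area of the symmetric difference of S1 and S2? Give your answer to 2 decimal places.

|S1| = 22, |S2| = 35, |S1∩S2| = 15.
|S1 △ S2| = |S1| + |S2| − 2·|S1∩S2| = 22 + 35 − 30 = 27.00.

27.00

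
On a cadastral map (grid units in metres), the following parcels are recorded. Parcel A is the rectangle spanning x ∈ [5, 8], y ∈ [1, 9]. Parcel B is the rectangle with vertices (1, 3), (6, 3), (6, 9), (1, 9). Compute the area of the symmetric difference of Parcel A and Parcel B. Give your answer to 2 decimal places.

42.00

|Parcel A∩Parcel B|: x∈[5,6], y∈[3,9] → 1·6 = 6.
|Parcel A △ Parcel B| = |Parcel A| + |Parcel B| − 2·|Parcel A∩Parcel B| = 24 + 30 − 12 = 42.00.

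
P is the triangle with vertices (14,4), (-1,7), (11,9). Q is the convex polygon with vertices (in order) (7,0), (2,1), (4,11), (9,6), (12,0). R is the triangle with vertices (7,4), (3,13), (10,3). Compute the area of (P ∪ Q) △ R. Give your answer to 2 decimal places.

71.73

|P ∪ Q| = 81.6534.
|(P ∪ Q) ∩ R| = 10.7126.
|(P ∪ Q) △ R| = 81.6534 + 11.5 − 21.4253 = 71.73.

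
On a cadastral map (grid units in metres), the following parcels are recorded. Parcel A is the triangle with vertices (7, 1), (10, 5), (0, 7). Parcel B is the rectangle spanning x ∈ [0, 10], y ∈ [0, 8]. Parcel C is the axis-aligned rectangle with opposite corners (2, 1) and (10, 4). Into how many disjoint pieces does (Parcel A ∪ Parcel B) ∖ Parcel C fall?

(Parcel A ∪ Parcel B) ∖ Parcel C is a single connected region.

1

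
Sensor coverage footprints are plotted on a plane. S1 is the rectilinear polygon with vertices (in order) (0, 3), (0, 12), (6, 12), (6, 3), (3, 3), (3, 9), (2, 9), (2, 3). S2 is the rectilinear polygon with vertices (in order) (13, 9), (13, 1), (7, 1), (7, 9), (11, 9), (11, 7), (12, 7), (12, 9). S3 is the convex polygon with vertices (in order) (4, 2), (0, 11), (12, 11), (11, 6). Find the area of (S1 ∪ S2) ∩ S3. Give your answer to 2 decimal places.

|S1 ∪ S2| = 94.
|(S1 ∪ S2) ∩ S3| = 46.81.

46.81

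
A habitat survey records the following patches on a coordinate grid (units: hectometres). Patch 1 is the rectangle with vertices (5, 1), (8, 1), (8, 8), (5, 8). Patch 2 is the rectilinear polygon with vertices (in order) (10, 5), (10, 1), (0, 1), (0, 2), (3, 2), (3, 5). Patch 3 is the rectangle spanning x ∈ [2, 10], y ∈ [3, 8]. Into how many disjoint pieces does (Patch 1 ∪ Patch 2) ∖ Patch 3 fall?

(Patch 1 ∪ Patch 2) ∖ Patch 3 is a single connected region.

1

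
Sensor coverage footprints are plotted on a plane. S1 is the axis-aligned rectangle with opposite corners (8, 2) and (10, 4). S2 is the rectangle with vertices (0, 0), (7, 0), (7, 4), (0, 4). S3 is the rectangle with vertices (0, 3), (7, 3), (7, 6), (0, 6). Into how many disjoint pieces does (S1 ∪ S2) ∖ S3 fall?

2

(S1 ∪ S2) ∖ S3 splits into 2 disjoint pieces (area 4, area 21).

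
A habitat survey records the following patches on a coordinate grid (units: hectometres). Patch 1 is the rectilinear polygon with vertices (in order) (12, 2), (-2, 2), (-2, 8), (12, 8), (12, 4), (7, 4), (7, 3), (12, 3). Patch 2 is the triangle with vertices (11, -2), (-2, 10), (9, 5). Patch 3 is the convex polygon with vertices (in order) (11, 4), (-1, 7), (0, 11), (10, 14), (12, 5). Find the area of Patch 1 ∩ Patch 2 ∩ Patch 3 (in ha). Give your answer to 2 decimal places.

10.06

The intersection is the polygon with vertices (0.167,8), (2.4,8), (9,5), (9.154,4.462), (2.086,6.229).
By the shoelace formula its area is 10.06.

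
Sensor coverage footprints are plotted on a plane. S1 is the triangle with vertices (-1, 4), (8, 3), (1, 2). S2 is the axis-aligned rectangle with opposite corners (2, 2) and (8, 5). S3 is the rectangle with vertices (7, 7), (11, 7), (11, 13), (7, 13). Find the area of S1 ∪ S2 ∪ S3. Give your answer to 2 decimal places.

45.43

By inclusion–exclusion:
Individual areas: |S1| = 8, |S2| = 18, |S3| = 24.
|S1∩S2| = 4.5714.
|S1∩S3| = 0.
|S2∩S3| = 0 (no overlap).
|S1∩S2∩S3| = 0.
|S1 ∪ S2 ∪ S3| = 50 − 4.5714 + 0 = 45.43.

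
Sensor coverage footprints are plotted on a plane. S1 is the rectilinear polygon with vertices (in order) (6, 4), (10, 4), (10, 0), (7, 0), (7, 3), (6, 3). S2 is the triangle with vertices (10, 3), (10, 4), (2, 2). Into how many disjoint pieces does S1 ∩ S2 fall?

1

S1 ∩ S2 is a single connected region.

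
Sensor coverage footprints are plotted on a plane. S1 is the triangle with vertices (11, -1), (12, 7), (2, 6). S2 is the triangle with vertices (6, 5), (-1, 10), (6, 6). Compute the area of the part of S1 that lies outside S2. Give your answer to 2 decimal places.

38.42

|S1| = 39.5, |S1∩S2| = 1.0844.
|S1 ∖ S2| = |S1| − |S1∩S2| = 39.5 − 1.0844 = 38.42.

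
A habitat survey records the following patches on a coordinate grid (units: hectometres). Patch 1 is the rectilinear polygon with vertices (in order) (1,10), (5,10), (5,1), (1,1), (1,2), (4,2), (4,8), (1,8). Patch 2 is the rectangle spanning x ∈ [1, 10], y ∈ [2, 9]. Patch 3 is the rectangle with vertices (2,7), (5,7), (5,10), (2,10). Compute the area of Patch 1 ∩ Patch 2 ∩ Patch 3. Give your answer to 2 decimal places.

The intersection is the polygon with vertices (4,8), (2,8), (2,9), (5,9), (5,7), (4,7).
By the shoelace formula its area is 4.00.

4.00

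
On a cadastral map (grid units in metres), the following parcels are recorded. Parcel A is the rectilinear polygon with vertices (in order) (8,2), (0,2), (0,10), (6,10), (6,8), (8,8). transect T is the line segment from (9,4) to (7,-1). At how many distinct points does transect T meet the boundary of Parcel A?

The segment lies entirely outside Parcel A and never meets its boundary.

0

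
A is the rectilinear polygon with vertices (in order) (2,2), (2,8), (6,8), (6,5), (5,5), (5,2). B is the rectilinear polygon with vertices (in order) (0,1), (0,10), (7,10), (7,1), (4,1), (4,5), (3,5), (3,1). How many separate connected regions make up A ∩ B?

1

A ∩ B is a single connected region.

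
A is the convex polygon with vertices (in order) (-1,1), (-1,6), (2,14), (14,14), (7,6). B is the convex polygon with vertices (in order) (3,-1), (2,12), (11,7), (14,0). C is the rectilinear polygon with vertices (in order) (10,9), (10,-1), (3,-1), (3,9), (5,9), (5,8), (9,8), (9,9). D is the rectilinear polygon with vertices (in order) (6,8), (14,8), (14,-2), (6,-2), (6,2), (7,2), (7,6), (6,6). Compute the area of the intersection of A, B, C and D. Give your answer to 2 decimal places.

The intersection is the polygon with vertices (8.75,8), (7,6), (6,6), (6,8).
By the shoelace formula its area is 3.75.

3.75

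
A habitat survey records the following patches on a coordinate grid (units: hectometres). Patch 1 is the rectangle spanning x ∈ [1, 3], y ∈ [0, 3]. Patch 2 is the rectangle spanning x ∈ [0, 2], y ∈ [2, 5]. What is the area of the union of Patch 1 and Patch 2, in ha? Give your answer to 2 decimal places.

11.00

By inclusion–exclusion:
Individual areas: |Patch 1| = 6, |Patch 2| = 6.
|Patch 1∩Patch 2|: x∈[1,2], y∈[2,3] → 1·1 = 1.
|Patch 1 ∪ Patch 2| = 12 − 1 = 11.00.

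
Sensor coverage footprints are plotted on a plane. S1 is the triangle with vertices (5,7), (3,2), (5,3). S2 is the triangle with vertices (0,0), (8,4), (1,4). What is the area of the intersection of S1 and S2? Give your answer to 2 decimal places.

2.20

The intersection is the polygon with vertices (5,3), (3,2), (3.8,4), (5,4).
By the shoelace formula its area is 2.20.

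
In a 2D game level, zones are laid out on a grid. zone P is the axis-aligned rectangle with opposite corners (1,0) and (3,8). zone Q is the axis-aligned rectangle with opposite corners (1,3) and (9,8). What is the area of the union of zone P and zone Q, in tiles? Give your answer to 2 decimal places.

By inclusion–exclusion:
Individual areas: |zone P| = 16, |zone Q| = 40.
|zone P∩zone Q|: x∈[1,3], y∈[3,8] → 2·5 = 10.
|zone P ∪ zone Q| = 56 − 10 = 46.00.

46.00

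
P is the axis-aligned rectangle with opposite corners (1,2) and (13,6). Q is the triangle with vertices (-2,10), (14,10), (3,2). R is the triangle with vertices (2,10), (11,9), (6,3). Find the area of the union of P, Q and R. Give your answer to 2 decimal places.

By inclusion–exclusion:
Individual areas: |P| = 48, |Q| = 64, |R| = 29.5.
|P∩Q| = 15.8.
|P∩R| = 6.3214.
|Q∩R| = 27.7408.
|P∩Q∩R| = 4.5623.
|P ∪ Q ∪ R| = 141.5 − 49.8623 + 4.5623 = 96.20.

96.20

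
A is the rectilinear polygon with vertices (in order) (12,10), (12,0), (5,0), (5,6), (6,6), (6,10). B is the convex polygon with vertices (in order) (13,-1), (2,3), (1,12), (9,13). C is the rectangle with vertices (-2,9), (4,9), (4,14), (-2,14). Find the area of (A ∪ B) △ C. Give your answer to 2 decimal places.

|A ∪ B| = 118.5471.
|(A ∪ B) ∩ C| = 9.0625.
|(A ∪ B) △ C| = 118.5471 + 30 − 18.125 = 130.42.

130.42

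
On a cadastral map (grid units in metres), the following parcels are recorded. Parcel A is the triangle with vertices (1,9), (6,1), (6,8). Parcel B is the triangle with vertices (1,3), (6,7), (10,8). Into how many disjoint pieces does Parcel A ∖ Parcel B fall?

Parcel A ∖ Parcel B splits into 2 disjoint pieces (area 10, area 5.295).

2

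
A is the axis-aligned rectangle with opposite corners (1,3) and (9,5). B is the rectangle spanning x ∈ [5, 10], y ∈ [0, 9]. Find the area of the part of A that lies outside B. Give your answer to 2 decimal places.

8.00

|A∩B|: x∈[5,9], y∈[3,5] → 4·2 = 8.
|A| = 16.
|A ∖ B| = |A| − |A∩B| = 16 − 8 = 8.00.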